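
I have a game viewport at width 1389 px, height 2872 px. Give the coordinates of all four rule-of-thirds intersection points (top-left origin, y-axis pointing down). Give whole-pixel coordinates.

(463, 957), (926, 957), (463, 1915), (926, 1915)

One third of 1389 is 463; one third of 2872 is 957.33.
Vertical third lines at x = 463 and x = 926; horizontal third lines at y = 957 and y = 1915.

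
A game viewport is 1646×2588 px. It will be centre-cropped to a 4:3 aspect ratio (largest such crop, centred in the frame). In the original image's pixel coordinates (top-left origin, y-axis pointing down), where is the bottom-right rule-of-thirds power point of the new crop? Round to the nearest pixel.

1646/2588 < 4/3, so the 4:3 crop keeps the full width 1646 and trims height to 1646 × 3/4 = 1234.50 px.
Top offset = (2588 − 1234.50)/2 = 676.75 px; left offset = 0.
Bottom-right is two-thirds across and two-thirds down within the crop:
x = 0.00 + 2 × 1646.00/3 ≈ 1097; y = 676.75 + 2 × 1234.50/3 ≈ 1500.

(1097, 1500)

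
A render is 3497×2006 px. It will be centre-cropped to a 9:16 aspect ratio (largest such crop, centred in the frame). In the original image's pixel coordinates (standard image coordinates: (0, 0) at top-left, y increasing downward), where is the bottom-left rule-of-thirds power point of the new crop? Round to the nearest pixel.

3497/2006 > 9/16, so the 9:16 crop keeps the full height 2006 and trims width to 2006 × 9/16 = 1128.38 px.
Left offset = (3497 − 1128.38)/2 = 1184.31 px; top offset = 0.
Bottom-left is one-third across and two-thirds down within the crop:
x = 1184.31 + 1 × 1128.38/3 ≈ 1560; y = 0.00 + 2 × 2006.00/3 ≈ 1337.

(1560, 1337)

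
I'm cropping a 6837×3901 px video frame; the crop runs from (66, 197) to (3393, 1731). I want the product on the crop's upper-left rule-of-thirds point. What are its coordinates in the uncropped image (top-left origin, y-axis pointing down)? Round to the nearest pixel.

(1175, 708)

Crop width = 3393 − 66 = 3327 px; one third is 1109.00 px.
Crop height = 1731 − 197 = 1534 px; one third is 511.33 px.
The upper-left point is one-third across and one-third down within the crop:
x = 66 + 1 × 1109.00 ≈ 1175; y = 197 + 1 × 511.33 ≈ 708.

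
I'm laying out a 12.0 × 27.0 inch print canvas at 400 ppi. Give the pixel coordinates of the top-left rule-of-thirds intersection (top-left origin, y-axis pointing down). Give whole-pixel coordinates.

In pixels the canvas is 12.0 × 400 = 4800 wide and 27.0 × 400 = 10800 tall.
The top-left point is one-third across and one-third down:
x = 1 × 4800/3 ≈ 1600; y = 1 × 10800/3 ≈ 3600.

(1600, 3600)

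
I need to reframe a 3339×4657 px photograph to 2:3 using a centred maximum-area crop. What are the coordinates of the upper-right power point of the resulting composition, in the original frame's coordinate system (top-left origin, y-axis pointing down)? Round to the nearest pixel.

(2187, 1552)

3339/4657 > 2/3, so the 2:3 crop keeps the full height 4657 and trims width to 4657 × 2/3 = 3104.67 px.
Left offset = (3339 − 3104.67)/2 = 117.17 px; top offset = 0.
Upper-right is two-thirds across and one-third down within the crop:
x = 117.17 + 2 × 3104.67/3 ≈ 2187; y = 0.00 + 1 × 4657.00/3 ≈ 1552.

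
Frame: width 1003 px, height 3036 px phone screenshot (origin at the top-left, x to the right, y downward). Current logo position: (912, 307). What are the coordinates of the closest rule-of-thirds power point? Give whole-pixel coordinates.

Third lines: x ∈ {334, 669}, y ∈ {1012, 2024}.
912 is closer to x = 669; 307 is closer to y = 1012.
So the nearest intersection is the upper-right power point.

x = 669 px, y = 1012 px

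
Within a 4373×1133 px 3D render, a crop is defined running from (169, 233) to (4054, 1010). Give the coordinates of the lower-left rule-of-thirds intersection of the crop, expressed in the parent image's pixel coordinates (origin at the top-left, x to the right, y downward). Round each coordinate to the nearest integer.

Crop width = 4054 − 169 = 3885 px; one third is 1295.00 px.
Crop height = 1010 − 233 = 777 px; one third is 259.00 px.
The lower-left point is one-third across and two-thirds down within the crop:
x = 169 + 1 × 1295.00 ≈ 1464; y = 233 + 2 × 259.00 ≈ 751.

x = 1464 px, y = 751 px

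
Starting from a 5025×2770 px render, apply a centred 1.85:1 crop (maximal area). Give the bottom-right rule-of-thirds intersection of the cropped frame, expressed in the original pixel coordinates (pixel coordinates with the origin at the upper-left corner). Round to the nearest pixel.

5025/2770 < 1.85/1, so the 1.85:1 crop keeps the full width 5025 and trims height to 5025 × 1/1.85 = 2716.22 px.
Top offset = (2770 − 2716.22)/2 = 26.89 px; left offset = 0.
Bottom-right is two-thirds across and two-thirds down within the crop:
x = 0.00 + 2 × 5025.00/3 ≈ 3350; y = 26.89 + 2 × 2716.22/3 ≈ 1838.

(3350, 1838)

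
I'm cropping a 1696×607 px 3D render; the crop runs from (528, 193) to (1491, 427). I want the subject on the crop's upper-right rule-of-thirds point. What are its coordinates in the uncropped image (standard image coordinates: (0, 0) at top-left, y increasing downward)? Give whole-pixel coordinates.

Crop width = 1491 − 528 = 963 px; one third is 321.00 px.
Crop height = 427 − 193 = 234 px; one third is 78.00 px.
The upper-right point is two-thirds across and one-third down within the crop:
x = 528 + 2 × 321.00 ≈ 1170; y = 193 + 1 × 78.00 ≈ 271.

x = 1170 px, y = 271 px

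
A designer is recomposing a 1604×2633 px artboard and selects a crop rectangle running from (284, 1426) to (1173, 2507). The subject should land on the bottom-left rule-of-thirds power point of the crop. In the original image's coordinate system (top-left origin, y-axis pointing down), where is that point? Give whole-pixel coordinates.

Crop width = 1173 − 284 = 889 px; one third is 296.33 px.
Crop height = 2507 − 1426 = 1081 px; one third is 360.33 px.
The bottom-left point is one-third across and two-thirds down within the crop:
x = 284 + 1 × 296.33 ≈ 580; y = 1426 + 2 × 360.33 ≈ 2147.

(580, 2147)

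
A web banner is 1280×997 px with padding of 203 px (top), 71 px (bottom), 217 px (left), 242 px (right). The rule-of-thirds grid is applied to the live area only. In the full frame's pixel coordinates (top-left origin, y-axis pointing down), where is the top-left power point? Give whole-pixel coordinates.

x = 491 px, y = 444 px

Content width = 1280 − 217 − 242 = 821 px; content height = 997 − 203 − 71 = 723 px.
Top-left is one-third across and one-third down within the live area.
x = 217 + 1 × 821/3 = 217 + 273.67 ≈ 491
y = 203 + 1 × 723/3 = 203 + 241.00 ≈ 444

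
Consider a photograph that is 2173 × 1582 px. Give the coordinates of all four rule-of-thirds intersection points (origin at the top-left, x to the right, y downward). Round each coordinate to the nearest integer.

One third of 2173 is 724.33; one third of 1582 is 527.33.
Vertical third lines at x = 724 and x = 1449; horizontal third lines at y = 527 and y = 1055.

(724, 527), (1449, 527), (724, 1055), (1449, 1055)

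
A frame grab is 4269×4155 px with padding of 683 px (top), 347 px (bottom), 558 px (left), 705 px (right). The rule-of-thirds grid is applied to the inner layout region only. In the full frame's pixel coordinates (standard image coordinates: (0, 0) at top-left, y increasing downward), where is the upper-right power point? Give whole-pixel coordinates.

x = 2562 px, y = 1725 px

Content width = 4269 − 558 − 705 = 3006 px; content height = 4155 − 683 − 347 = 3125 px.
Upper-right is two-thirds across and one-third down within the inner layout region.
x = 558 + 2 × 3006/3 = 558 + 2004.00 ≈ 2562
y = 683 + 1 × 3125/3 = 683 + 1041.67 ≈ 1725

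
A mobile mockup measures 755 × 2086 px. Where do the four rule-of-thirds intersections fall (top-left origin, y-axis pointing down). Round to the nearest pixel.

One third of 755 is 251.67; one third of 2086 is 695.33.
Vertical third lines at x = 252 and x = 503; horizontal third lines at y = 695 and y = 1391.

(252, 695), (503, 695), (252, 1391), (503, 1391)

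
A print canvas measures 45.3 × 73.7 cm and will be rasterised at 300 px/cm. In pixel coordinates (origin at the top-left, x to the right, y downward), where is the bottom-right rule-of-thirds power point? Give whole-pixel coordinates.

In pixels the canvas is 45.3 × 300 = 13590 wide and 73.7 × 300 = 22110 tall.
The bottom-right point is two-thirds across and two-thirds down:
x = 2 × 13590/3 ≈ 9060; y = 2 × 22110/3 ≈ 14740.

x = 9060 px, y = 14740 px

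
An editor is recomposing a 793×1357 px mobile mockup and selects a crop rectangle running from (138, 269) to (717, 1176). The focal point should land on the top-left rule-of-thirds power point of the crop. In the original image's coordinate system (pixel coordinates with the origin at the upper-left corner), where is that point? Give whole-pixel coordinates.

x = 331 px, y = 571 px

Crop width = 717 − 138 = 579 px; one third is 193.00 px.
Crop height = 1176 − 269 = 907 px; one third is 302.33 px.
The top-left point is one-third across and one-third down within the crop:
x = 138 + 1 × 193.00 ≈ 331; y = 269 + 1 × 302.33 ≈ 571.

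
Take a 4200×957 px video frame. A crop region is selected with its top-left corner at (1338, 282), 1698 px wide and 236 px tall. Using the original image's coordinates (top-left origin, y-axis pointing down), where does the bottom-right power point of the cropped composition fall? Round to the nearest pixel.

(2470, 439)

One third of the crop width 1698 is 566.00 px.
One third of the crop height 236 is 78.67 px.
The bottom-right point is two-thirds across and two-thirds down within the crop:
x = 1338 + 2 × 566.00 ≈ 2470; y = 282 + 2 × 78.67 ≈ 439.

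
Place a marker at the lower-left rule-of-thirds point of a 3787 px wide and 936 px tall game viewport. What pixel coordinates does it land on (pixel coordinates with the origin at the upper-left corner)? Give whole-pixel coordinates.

x = 1262 px, y = 624 px

The lower-left point sits one-third of the way across and two-thirds of the way down.
x = 1 × 3787/3 ≈ 1262; y = 2 × 936/3 ≈ 624.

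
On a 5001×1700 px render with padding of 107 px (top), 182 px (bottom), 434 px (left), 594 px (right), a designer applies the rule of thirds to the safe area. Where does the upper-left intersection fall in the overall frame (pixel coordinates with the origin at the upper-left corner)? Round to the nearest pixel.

Content width = 5001 − 434 − 594 = 3973 px; content height = 1700 − 107 − 182 = 1411 px.
Upper-left is one-third across and one-third down within the safe area.
x = 434 + 1 × 3973/3 = 434 + 1324.33 ≈ 1758
y = 107 + 1 × 1411/3 = 107 + 470.33 ≈ 577

x = 1758 px, y = 577 px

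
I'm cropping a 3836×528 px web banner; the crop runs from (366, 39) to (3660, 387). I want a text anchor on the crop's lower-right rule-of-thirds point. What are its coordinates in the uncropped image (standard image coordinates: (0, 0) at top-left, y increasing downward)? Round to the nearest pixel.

x = 2562 px, y = 271 px

Crop width = 3660 − 366 = 3294 px; one third is 1098.00 px.
Crop height = 387 − 39 = 348 px; one third is 116.00 px.
The lower-right point is two-thirds across and two-thirds down within the crop:
x = 366 + 2 × 1098.00 ≈ 2562; y = 39 + 2 × 116.00 ≈ 271.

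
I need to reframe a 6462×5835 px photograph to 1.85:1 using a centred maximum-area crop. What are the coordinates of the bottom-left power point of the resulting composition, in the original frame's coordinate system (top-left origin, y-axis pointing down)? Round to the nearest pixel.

x = 2154 px, y = 3500 px

6462/5835 < 1.85/1, so the 1.85:1 crop keeps the full width 6462 and trims height to 6462 × 1/1.85 = 3492.97 px.
Top offset = (5835 − 3492.97)/2 = 1171.01 px; left offset = 0.
Bottom-left is one-third across and two-thirds down within the crop:
x = 0.00 + 1 × 6462.00/3 ≈ 2154; y = 1171.01 + 2 × 3492.97/3 ≈ 3500.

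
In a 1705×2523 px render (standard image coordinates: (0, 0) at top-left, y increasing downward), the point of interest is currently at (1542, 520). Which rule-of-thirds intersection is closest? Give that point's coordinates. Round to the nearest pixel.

Third lines: x ∈ {568, 1137}, y ∈ {841, 1682}.
1542 is closer to x = 1137; 520 is closer to y = 841.
So the nearest intersection is the upper-right power point.

x = 1137 px, y = 841 px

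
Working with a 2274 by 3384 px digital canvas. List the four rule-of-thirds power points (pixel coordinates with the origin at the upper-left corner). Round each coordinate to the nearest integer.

One third of 2274 is 758; one third of 3384 is 1128.
Vertical third lines at x = 758 and x = 1516; horizontal third lines at y = 1128 and y = 2256.

(758, 1128), (1516, 1128), (758, 2256), (1516, 2256)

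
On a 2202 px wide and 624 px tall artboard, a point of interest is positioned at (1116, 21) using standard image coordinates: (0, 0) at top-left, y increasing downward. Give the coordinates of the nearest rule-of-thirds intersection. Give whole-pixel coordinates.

x = 1468 px, y = 208 px

Third lines: x ∈ {734, 1468}, y ∈ {208, 416}.
1116 is closer to x = 1468; 21 is closer to y = 208.
So the nearest intersection is the upper-right power point.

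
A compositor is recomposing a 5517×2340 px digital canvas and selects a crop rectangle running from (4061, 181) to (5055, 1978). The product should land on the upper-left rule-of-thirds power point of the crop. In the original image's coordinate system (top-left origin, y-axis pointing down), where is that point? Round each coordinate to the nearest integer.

(4392, 780)

Crop width = 5055 − 4061 = 994 px; one third is 331.33 px.
Crop height = 1978 − 181 = 1797 px; one third is 599.00 px.
The upper-left point is one-third across and one-third down within the crop:
x = 4061 + 1 × 331.33 ≈ 4392; y = 181 + 1 × 599.00 ≈ 780.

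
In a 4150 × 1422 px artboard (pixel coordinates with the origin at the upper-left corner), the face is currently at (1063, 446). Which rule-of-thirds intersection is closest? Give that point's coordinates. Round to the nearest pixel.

x = 1383 px, y = 474 px

Third lines: x ∈ {1383, 2767}, y ∈ {474, 948}.
1063 is closer to x = 1383; 446 is closer to y = 474.
So the nearest intersection is the upper-left power point.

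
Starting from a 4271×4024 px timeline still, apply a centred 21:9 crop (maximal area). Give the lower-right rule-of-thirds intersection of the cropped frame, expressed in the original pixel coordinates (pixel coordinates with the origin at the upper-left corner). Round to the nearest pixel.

(2847, 2317)

4271/4024 < 21/9, so the 21:9 crop keeps the full width 4271 and trims height to 4271 × 9/21 = 1830.43 px.
Top offset = (4024 − 1830.43)/2 = 1096.79 px; left offset = 0.
Lower-right is two-thirds across and two-thirds down within the crop:
x = 0.00 + 2 × 4271.00/3 ≈ 2847; y = 1096.79 + 2 × 1830.43/3 ≈ 2317.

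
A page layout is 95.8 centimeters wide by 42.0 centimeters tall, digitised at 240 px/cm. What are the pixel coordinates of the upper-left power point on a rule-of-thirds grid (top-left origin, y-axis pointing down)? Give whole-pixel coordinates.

In pixels the canvas is 95.8 × 240 = 22992 wide and 42.0 × 240 = 10080 tall.
The upper-left point is one-third across and one-third down:
x = 1 × 22992/3 ≈ 7664; y = 1 × 10080/3 ≈ 3360.

(7664, 3360)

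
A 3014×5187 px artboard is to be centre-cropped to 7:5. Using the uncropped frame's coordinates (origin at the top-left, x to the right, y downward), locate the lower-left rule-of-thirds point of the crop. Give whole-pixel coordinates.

3014/5187 < 7/5, so the 7:5 crop keeps the full width 3014 and trims height to 3014 × 5/7 = 2152.86 px.
Top offset = (5187 − 2152.86)/2 = 1517.07 px; left offset = 0.
Lower-left is one-third across and two-thirds down within the crop:
x = 0.00 + 1 × 3014.00/3 ≈ 1005; y = 1517.07 + 2 × 2152.86/3 ≈ 2952.

(1005, 2952)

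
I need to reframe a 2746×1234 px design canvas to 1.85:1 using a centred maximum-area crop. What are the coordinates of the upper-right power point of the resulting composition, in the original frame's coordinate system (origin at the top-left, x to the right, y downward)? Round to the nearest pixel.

2746/1234 > 1.85/1, so the 1.85:1 crop keeps the full height 1234 and trims width to 1234 × 1.85/1 = 2282.90 px.
Left offset = (2746 − 2282.90)/2 = 231.55 px; top offset = 0.
Upper-right is two-thirds across and one-third down within the crop:
x = 231.55 + 2 × 2282.90/3 ≈ 1753; y = 0.00 + 1 × 1234.00/3 ≈ 411.

x = 1753 px, y = 411 px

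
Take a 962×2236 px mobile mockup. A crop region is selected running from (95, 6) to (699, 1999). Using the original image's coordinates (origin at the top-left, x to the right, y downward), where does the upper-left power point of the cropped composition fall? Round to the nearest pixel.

(296, 670)

Crop width = 699 − 95 = 604 px; one third is 201.33 px.
Crop height = 1999 − 6 = 1993 px; one third is 664.33 px.
The upper-left point is one-third across and one-third down within the crop:
x = 95 + 1 × 201.33 ≈ 296; y = 6 + 1 × 664.33 ≈ 670.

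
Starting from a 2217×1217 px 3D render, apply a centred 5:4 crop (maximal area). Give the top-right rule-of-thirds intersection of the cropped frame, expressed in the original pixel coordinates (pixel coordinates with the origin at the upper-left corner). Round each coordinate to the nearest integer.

2217/1217 > 5/4, so the 5:4 crop keeps the full height 1217 and trims width to 1217 × 5/4 = 1521.25 px.
Left offset = (2217 − 1521.25)/2 = 347.88 px; top offset = 0.
Top-right is two-thirds across and one-third down within the crop:
x = 347.88 + 2 × 1521.25/3 ≈ 1362; y = 0.00 + 1 × 1217.00/3 ≈ 406.

x = 1362 px, y = 406 px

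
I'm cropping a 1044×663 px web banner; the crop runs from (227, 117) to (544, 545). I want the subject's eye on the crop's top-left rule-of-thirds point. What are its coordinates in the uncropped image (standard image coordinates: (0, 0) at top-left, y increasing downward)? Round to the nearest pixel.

Crop width = 544 − 227 = 317 px; one third is 105.67 px.
Crop height = 545 − 117 = 428 px; one third is 142.67 px.
The top-left point is one-third across and one-third down within the crop:
x = 227 + 1 × 105.67 ≈ 333; y = 117 + 1 × 142.67 ≈ 260.

x = 333 px, y = 260 px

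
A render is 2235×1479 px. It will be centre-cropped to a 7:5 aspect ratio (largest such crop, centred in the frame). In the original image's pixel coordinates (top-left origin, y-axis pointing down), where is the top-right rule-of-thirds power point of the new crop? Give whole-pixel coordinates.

(1463, 493)

2235/1479 > 7/5, so the 7:5 crop keeps the full height 1479 and trims width to 1479 × 7/5 = 2070.60 px.
Left offset = (2235 − 2070.60)/2 = 82.20 px; top offset = 0.
Top-right is two-thirds across and one-third down within the crop:
x = 82.20 + 2 × 2070.60/3 ≈ 1463; y = 0.00 + 1 × 1479.00/3 ≈ 493.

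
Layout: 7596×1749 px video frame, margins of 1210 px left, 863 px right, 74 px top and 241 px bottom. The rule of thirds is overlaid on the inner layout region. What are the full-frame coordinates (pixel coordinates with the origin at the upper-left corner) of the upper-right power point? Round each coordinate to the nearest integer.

x = 4892 px, y = 552 px

Content width = 7596 − 1210 − 863 = 5523 px; content height = 1749 − 74 − 241 = 1434 px.
Upper-right is two-thirds across and one-third down within the inner layout region.
x = 1210 + 2 × 5523/3 = 1210 + 3682.00 ≈ 4892
y = 74 + 1 × 1434/3 = 74 + 478.00 ≈ 552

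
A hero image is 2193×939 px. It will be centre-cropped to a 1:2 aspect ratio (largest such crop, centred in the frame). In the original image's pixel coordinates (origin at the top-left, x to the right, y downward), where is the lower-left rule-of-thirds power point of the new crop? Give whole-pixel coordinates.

2193/939 > 1/2, so the 1:2 crop keeps the full height 939 and trims width to 939 × 1/2 = 469.50 px.
Left offset = (2193 − 469.50)/2 = 861.75 px; top offset = 0.
Lower-left is one-third across and two-thirds down within the crop:
x = 861.75 + 1 × 469.50/3 ≈ 1018; y = 0.00 + 2 × 939.00/3 ≈ 626.

x = 1018 px, y = 626 px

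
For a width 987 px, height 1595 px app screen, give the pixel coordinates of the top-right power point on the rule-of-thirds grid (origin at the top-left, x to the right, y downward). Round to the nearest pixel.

x = 658 px, y = 532 px

The top-right point sits two-thirds of the way across and one-third of the way down.
x = 2 × 987/3 ≈ 658; y = 1 × 1595/3 ≈ 532.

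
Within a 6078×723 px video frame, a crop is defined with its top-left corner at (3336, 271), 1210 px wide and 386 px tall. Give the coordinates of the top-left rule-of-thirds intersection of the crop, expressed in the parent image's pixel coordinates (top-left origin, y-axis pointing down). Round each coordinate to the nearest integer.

(3739, 400)

One third of the crop width 1210 is 403.33 px.
One third of the crop height 386 is 128.67 px.
The top-left point is one-third across and one-third down within the crop:
x = 3336 + 1 × 403.33 ≈ 3739; y = 271 + 1 × 128.67 ≈ 400.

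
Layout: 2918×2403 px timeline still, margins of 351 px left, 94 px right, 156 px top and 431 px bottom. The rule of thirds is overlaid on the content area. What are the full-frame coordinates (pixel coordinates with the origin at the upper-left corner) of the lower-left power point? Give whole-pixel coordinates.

Content width = 2918 − 351 − 94 = 2473 px; content height = 2403 − 156 − 431 = 1816 px.
Lower-left is one-third across and two-thirds down within the content area.
x = 351 + 1 × 2473/3 = 351 + 824.33 ≈ 1175
y = 156 + 2 × 1816/3 = 156 + 1210.67 ≈ 1367

(1175, 1367)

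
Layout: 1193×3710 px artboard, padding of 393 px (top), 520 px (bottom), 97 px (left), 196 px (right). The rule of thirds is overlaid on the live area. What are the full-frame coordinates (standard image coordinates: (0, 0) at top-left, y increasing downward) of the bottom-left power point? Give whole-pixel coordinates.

Content width = 1193 − 97 − 196 = 900 px; content height = 3710 − 393 − 520 = 2797 px.
Bottom-left is one-third across and two-thirds down within the live area.
x = 97 + 1 × 900/3 = 97 + 300.00 ≈ 397
y = 393 + 2 × 2797/3 = 393 + 1864.67 ≈ 2258

x = 397 px, y = 2258 px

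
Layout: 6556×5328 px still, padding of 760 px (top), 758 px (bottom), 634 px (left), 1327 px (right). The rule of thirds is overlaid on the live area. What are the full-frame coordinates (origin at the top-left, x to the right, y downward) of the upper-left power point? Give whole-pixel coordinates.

(2166, 2030)

Content width = 6556 − 634 − 1327 = 4595 px; content height = 5328 − 760 − 758 = 3810 px.
Upper-left is one-third across and one-third down within the live area.
x = 634 + 1 × 4595/3 = 634 + 1531.67 ≈ 2166
y = 760 + 1 × 3810/3 = 760 + 1270.00 ≈ 2030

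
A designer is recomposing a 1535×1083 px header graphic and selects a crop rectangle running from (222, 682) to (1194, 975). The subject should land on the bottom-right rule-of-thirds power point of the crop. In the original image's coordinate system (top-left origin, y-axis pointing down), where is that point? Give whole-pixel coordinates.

Crop width = 1194 − 222 = 972 px; one third is 324.00 px.
Crop height = 975 − 682 = 293 px; one third is 97.67 px.
The bottom-right point is two-thirds across and two-thirds down within the crop:
x = 222 + 2 × 324.00 ≈ 870; y = 682 + 2 × 97.67 ≈ 877.

(870, 877)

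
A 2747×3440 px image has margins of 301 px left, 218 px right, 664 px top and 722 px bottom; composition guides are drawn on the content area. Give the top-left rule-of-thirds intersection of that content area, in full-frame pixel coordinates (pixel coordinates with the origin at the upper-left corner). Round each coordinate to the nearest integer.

Content width = 2747 − 301 − 218 = 2228 px; content height = 3440 − 664 − 722 = 2054 px.
Top-left is one-third across and one-third down within the content area.
x = 301 + 1 × 2228/3 = 301 + 742.67 ≈ 1044
y = 664 + 1 × 2054/3 = 664 + 684.67 ≈ 1349

x = 1044 px, y = 1349 px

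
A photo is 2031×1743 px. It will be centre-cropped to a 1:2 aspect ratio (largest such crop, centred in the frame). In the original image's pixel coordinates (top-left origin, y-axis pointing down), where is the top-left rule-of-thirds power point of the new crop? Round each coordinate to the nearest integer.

2031/1743 > 1/2, so the 1:2 crop keeps the full height 1743 and trims width to 1743 × 1/2 = 871.50 px.
Left offset = (2031 − 871.50)/2 = 579.75 px; top offset = 0.
Top-left is one-third across and one-third down within the crop:
x = 579.75 + 1 × 871.50/3 ≈ 870; y = 0.00 + 1 × 1743.00/3 ≈ 581.

(870, 581)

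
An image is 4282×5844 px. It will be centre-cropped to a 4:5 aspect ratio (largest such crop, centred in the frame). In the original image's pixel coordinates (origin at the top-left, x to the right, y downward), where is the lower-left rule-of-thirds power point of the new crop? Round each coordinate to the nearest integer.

4282/5844 < 4/5, so the 4:5 crop keeps the full width 4282 and trims height to 4282 × 5/4 = 5352.50 px.
Top offset = (5844 − 5352.50)/2 = 245.75 px; left offset = 0.
Lower-left is one-third across and two-thirds down within the crop:
x = 0.00 + 1 × 4282.00/3 ≈ 1427; y = 245.75 + 2 × 5352.50/3 ≈ 3814.

(1427, 3814)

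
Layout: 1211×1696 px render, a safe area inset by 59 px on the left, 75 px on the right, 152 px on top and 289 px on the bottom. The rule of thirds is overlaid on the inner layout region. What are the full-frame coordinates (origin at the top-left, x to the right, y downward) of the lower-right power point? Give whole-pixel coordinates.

(777, 989)

Content width = 1211 − 59 − 75 = 1077 px; content height = 1696 − 152 − 289 = 1255 px.
Lower-right is two-thirds across and two-thirds down within the inner layout region.
x = 59 + 2 × 1077/3 = 59 + 718.00 ≈ 777
y = 152 + 2 × 1255/3 = 152 + 836.67 ≈ 989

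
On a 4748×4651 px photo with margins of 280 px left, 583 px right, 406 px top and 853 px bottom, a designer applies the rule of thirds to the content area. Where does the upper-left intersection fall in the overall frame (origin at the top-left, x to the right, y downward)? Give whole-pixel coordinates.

(1575, 1537)

Content width = 4748 − 280 − 583 = 3885 px; content height = 4651 − 406 − 853 = 3392 px.
Upper-left is one-third across and one-third down within the content area.
x = 280 + 1 × 3885/3 = 280 + 1295.00 ≈ 1575
y = 406 + 1 × 3392/3 = 406 + 1130.67 ≈ 1537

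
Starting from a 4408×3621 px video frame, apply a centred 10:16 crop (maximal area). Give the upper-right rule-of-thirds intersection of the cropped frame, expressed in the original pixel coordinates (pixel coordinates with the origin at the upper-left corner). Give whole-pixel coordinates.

x = 2581 px, y = 1207 px

4408/3621 > 10/16, so the 10:16 crop keeps the full height 3621 and trims width to 3621 × 10/16 = 2263.12 px.
Left offset = (4408 − 2263.12)/2 = 1072.44 px; top offset = 0.
Upper-right is two-thirds across and one-third down within the crop:
x = 1072.44 + 2 × 2263.12/3 ≈ 2581; y = 0.00 + 1 × 3621.00/3 ≈ 1207.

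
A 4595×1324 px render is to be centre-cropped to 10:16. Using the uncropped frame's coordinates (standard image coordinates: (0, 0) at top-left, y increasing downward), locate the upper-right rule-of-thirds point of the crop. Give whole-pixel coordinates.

4595/1324 > 10/16, so the 10:16 crop keeps the full height 1324 and trims width to 1324 × 10/16 = 827.50 px.
Left offset = (4595 − 827.50)/2 = 1883.75 px; top offset = 0.
Upper-right is two-thirds across and one-third down within the crop:
x = 1883.75 + 2 × 827.50/3 ≈ 2435; y = 0.00 + 1 × 1324.00/3 ≈ 441.

(2435, 441)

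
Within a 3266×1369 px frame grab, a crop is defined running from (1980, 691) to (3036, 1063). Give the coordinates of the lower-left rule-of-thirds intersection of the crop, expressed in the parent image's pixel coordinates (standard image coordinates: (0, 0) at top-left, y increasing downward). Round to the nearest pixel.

(2332, 939)

Crop width = 3036 − 1980 = 1056 px; one third is 352.00 px.
Crop height = 1063 − 691 = 372 px; one third is 124.00 px.
The lower-left point is one-third across and two-thirds down within the crop:
x = 1980 + 1 × 352.00 ≈ 2332; y = 691 + 2 × 124.00 ≈ 939.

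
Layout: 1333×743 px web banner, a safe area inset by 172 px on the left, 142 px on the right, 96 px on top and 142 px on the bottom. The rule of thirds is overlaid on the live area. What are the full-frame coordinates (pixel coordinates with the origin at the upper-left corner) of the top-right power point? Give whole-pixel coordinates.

Content width = 1333 − 172 − 142 = 1019 px; content height = 743 − 96 − 142 = 505 px.
Top-right is two-thirds across and one-third down within the live area.
x = 172 + 2 × 1019/3 = 172 + 679.33 ≈ 851
y = 96 + 1 × 505/3 = 96 + 168.33 ≈ 264

(851, 264)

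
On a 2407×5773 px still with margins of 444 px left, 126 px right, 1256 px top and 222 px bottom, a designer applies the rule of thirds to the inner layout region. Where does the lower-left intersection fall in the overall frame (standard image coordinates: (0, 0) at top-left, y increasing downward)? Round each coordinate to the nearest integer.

Content width = 2407 − 444 − 126 = 1837 px; content height = 5773 − 1256 − 222 = 4295 px.
Lower-left is one-third across and two-thirds down within the inner layout region.
x = 444 + 1 × 1837/3 = 444 + 612.33 ≈ 1056
y = 1256 + 2 × 4295/3 = 1256 + 2863.33 ≈ 4119

x = 1056 px, y = 4119 px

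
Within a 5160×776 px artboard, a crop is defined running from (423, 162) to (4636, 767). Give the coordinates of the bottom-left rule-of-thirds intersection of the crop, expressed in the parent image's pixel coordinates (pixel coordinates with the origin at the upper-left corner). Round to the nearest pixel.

(1827, 565)

Crop width = 4636 − 423 = 4213 px; one third is 1404.33 px.
Crop height = 767 − 162 = 605 px; one third is 201.67 px.
The bottom-left point is one-third across and two-thirds down within the crop:
x = 423 + 1 × 1404.33 ≈ 1827; y = 162 + 2 × 201.67 ≈ 565.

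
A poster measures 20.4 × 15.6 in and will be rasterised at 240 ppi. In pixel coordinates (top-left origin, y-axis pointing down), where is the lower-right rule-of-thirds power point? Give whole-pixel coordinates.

(3264, 2496)

In pixels the canvas is 20.4 × 240 = 4896 wide and 15.6 × 240 = 3744 tall.
The lower-right point is two-thirds across and two-thirds down:
x = 2 × 4896/3 ≈ 3264; y = 2 × 3744/3 ≈ 2496.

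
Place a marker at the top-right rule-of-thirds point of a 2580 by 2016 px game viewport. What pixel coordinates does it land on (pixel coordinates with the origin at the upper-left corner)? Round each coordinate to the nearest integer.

The top-right point sits two-thirds of the way across and one-third of the way down.
x = 2 × 2580/3 ≈ 1720; y = 1 × 2016/3 ≈ 672.

(1720, 672)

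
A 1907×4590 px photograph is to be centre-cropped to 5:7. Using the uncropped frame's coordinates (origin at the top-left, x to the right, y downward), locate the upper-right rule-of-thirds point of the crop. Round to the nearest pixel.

1907/4590 < 5/7, so the 5:7 crop keeps the full width 1907 and trims height to 1907 × 7/5 = 2669.80 px.
Top offset = (4590 − 2669.80)/2 = 960.10 px; left offset = 0.
Upper-right is two-thirds across and one-third down within the crop:
x = 0.00 + 2 × 1907.00/3 ≈ 1271; y = 960.10 + 1 × 2669.80/3 ≈ 1850.

x = 1271 px, y = 1850 px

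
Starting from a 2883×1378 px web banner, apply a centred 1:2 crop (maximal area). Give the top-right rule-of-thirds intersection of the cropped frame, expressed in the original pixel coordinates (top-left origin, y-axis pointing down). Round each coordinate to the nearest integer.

2883/1378 > 1/2, so the 1:2 crop keeps the full height 1378 and trims width to 1378 × 1/2 = 689.00 px.
Left offset = (2883 − 689.00)/2 = 1097.00 px; top offset = 0.
Top-right is two-thirds across and one-third down within the crop:
x = 1097.00 + 2 × 689.00/3 ≈ 1556; y = 0.00 + 1 × 1378.00/3 ≈ 459.

(1556, 459)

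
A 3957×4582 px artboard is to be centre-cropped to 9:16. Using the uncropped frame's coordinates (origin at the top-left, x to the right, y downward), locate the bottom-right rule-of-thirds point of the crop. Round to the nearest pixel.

3957/4582 > 9/16, so the 9:16 crop keeps the full height 4582 and trims width to 4582 × 9/16 = 2577.38 px.
Left offset = (3957 − 2577.38)/2 = 689.81 px; top offset = 0.
Bottom-right is two-thirds across and two-thirds down within the crop:
x = 689.81 + 2 × 2577.38/3 ≈ 2408; y = 0.00 + 2 × 4582.00/3 ≈ 3055.

x = 2408 px, y = 3055 px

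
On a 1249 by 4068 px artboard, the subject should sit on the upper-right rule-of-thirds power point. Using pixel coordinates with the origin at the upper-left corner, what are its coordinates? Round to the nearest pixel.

The upper-right point sits two-thirds of the way across and one-third of the way down.
x = 2 × 1249/3 ≈ 833; y = 1 × 4068/3 ≈ 1356.

(833, 1356)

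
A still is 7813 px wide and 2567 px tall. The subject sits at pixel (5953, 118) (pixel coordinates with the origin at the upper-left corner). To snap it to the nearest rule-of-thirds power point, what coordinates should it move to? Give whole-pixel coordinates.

x = 5209 px, y = 856 px

Third lines: x ∈ {2604, 5209}, y ∈ {856, 1711}.
5953 is closer to x = 5209; 118 is closer to y = 856.
So the nearest intersection is the upper-right power point.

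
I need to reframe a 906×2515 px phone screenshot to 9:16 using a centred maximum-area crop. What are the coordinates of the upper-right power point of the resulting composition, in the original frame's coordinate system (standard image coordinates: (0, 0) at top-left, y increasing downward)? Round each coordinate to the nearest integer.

x = 604 px, y = 989 px

906/2515 < 9/16, so the 9:16 crop keeps the full width 906 and trims height to 906 × 16/9 = 1610.67 px.
Top offset = (2515 − 1610.67)/2 = 452.17 px; left offset = 0.
Upper-right is two-thirds across and one-third down within the crop:
x = 0.00 + 2 × 906.00/3 ≈ 604; y = 452.17 + 1 × 1610.67/3 ≈ 989.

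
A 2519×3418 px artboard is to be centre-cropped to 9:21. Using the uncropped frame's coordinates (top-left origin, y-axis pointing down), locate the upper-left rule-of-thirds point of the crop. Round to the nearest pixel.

(1015, 1139)

2519/3418 > 9/21, so the 9:21 crop keeps the full height 3418 and trims width to 3418 × 9/21 = 1464.86 px.
Left offset = (2519 − 1464.86)/2 = 527.07 px; top offset = 0.
Upper-left is one-third across and one-third down within the crop:
x = 527.07 + 1 × 1464.86/3 ≈ 1015; y = 0.00 + 1 × 3418.00/3 ≈ 1139.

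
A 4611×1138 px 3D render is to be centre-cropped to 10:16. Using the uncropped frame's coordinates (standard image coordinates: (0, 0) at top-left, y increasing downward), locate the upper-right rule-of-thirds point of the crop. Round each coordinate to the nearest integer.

4611/1138 > 10/16, so the 10:16 crop keeps the full height 1138 and trims width to 1138 × 10/16 = 711.25 px.
Left offset = (4611 − 711.25)/2 = 1949.88 px; top offset = 0.
Upper-right is two-thirds across and one-third down within the crop:
x = 1949.88 + 2 × 711.25/3 ≈ 2424; y = 0.00 + 1 × 1138.00/3 ≈ 379.

(2424, 379)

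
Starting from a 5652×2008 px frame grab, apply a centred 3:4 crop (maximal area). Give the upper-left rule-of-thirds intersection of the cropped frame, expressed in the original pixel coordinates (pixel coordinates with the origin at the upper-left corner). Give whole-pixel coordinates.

x = 2575 px, y = 669 px

5652/2008 > 3/4, so the 3:4 crop keeps the full height 2008 and trims width to 2008 × 3/4 = 1506.00 px.
Left offset = (5652 − 1506.00)/2 = 2073.00 px; top offset = 0.
Upper-left is one-third across and one-third down within the crop:
x = 2073.00 + 1 × 1506.00/3 ≈ 2575; y = 0.00 + 1 × 2008.00/3 ≈ 669.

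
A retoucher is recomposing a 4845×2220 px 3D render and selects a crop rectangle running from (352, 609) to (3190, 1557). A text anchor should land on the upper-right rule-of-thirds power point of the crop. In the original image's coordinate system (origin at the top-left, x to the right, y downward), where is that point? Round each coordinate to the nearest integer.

Crop width = 3190 − 352 = 2838 px; one third is 946.00 px.
Crop height = 1557 − 609 = 948 px; one third is 316.00 px.
The upper-right point is two-thirds across and one-third down within the crop:
x = 352 + 2 × 946.00 ≈ 2244; y = 609 + 1 × 316.00 ≈ 925.

x = 2244 px, y = 925 px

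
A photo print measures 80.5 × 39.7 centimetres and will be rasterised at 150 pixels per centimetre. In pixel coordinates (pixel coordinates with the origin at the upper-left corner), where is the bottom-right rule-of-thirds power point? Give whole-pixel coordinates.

In pixels the canvas is 80.5 × 150 = 12075 wide and 39.7 × 150 = 5955 tall.
The bottom-right point is two-thirds across and two-thirds down:
x = 2 × 12075/3 ≈ 8050; y = 2 × 5955/3 ≈ 3970.

x = 8050 px, y = 3970 px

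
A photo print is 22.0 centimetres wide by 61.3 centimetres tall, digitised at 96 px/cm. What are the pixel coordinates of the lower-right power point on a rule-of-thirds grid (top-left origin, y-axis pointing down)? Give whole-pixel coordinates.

In pixels the canvas is 22.0 × 96 = 2112 wide and 61.3 × 96 = 5884.8 tall.
The lower-right point is two-thirds across and two-thirds down:
x = 2 × 2112/3 ≈ 1408; y = 2 × 5884.8/3 ≈ 3923.

(1408, 3923)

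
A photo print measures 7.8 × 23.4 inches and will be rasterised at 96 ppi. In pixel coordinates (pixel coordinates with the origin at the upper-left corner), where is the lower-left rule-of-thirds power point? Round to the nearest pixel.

In pixels the canvas is 7.8 × 96 = 748.8 wide and 23.4 × 96 = 2246.4 tall.
The lower-left point is one-third across and two-thirds down:
x = 1 × 748.8/3 ≈ 250; y = 2 × 2246.4/3 ≈ 1498.

x = 250 px, y = 1498 px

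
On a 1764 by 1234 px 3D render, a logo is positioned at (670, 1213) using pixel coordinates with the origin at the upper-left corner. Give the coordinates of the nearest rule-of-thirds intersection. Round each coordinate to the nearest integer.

x = 588 px, y = 823 px

Third lines: x ∈ {588, 1176}, y ∈ {411, 823}.
670 is closer to x = 588; 1213 is closer to y = 823.
So the nearest intersection is the lower-left power point.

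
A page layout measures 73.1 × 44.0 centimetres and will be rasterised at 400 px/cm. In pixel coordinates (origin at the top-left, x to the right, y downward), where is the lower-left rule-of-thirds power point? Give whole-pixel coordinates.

x = 9747 px, y = 11733 px

In pixels the canvas is 73.1 × 400 = 29240 wide and 44.0 × 400 = 17600 tall.
The lower-left point is one-third across and two-thirds down:
x = 1 × 29240/3 ≈ 9747; y = 2 × 17600/3 ≈ 11733.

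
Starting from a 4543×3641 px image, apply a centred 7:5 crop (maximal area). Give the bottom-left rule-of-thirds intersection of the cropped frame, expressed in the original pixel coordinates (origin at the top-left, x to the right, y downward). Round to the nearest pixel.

x = 1514 px, y = 2361 px

4543/3641 < 7/5, so the 7:5 crop keeps the full width 4543 and trims height to 4543 × 5/7 = 3245.00 px.
Top offset = (3641 − 3245.00)/2 = 198.00 px; left offset = 0.
Bottom-left is one-third across and two-thirds down within the crop:
x = 0.00 + 1 × 4543.00/3 ≈ 1514; y = 198.00 + 2 × 3245.00/3 ≈ 2361.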